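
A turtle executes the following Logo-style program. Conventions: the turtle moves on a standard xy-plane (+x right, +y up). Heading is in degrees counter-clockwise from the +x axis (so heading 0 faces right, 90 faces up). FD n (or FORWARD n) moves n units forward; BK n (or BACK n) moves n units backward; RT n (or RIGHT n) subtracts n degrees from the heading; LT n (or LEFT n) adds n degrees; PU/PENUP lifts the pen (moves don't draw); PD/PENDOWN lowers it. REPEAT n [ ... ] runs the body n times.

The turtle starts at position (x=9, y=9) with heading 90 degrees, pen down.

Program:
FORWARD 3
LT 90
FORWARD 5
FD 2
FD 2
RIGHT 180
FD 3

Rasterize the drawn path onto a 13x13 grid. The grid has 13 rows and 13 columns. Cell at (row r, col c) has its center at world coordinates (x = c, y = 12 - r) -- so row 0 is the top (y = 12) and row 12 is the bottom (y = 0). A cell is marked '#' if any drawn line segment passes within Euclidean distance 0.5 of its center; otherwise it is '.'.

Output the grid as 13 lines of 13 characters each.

Answer: ##########...
.........#...
.........#...
.........#...
.............
.............
.............
.............
.............
.............
.............
.............
.............

Derivation:
Segment 0: (9,9) -> (9,12)
Segment 1: (9,12) -> (4,12)
Segment 2: (4,12) -> (2,12)
Segment 3: (2,12) -> (0,12)
Segment 4: (0,12) -> (3,12)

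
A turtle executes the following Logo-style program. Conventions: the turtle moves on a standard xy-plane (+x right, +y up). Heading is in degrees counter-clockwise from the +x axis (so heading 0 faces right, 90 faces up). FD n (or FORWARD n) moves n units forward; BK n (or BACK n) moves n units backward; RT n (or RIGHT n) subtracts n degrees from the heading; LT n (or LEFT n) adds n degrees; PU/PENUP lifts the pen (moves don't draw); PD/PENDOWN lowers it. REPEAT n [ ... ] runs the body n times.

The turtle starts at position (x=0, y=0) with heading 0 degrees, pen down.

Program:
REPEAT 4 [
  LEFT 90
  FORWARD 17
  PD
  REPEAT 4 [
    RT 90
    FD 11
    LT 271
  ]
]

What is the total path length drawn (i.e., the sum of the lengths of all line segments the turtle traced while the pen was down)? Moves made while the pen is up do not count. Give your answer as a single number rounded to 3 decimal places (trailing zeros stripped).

Answer: 244

Derivation:
Executing turtle program step by step:
Start: pos=(0,0), heading=0, pen down
REPEAT 4 [
  -- iteration 1/4 --
  LT 90: heading 0 -> 90
  FD 17: (0,0) -> (0,17) [heading=90, draw]
  PD: pen down
  REPEAT 4 [
    -- iteration 1/4 --
    RT 90: heading 90 -> 0
    FD 11: (0,17) -> (11,17) [heading=0, draw]
    LT 271: heading 0 -> 271
    -- iteration 2/4 --
    RT 90: heading 271 -> 181
    FD 11: (11,17) -> (0.002,16.808) [heading=181, draw]
    LT 271: heading 181 -> 92
    -- iteration 3/4 --
    RT 90: heading 92 -> 2
    FD 11: (0.002,16.808) -> (10.995,17.192) [heading=2, draw]
    LT 271: heading 2 -> 273
    -- iteration 4/4 --
    RT 90: heading 273 -> 183
    FD 11: (10.995,17.192) -> (0.01,16.616) [heading=183, draw]
    LT 271: heading 183 -> 94
  ]
  -- iteration 2/4 --
  LT 90: heading 94 -> 184
  FD 17: (0.01,16.616) -> (-16.949,15.43) [heading=184, draw]
  PD: pen down
  REPEAT 4 [
    -- iteration 1/4 --
    RT 90: heading 184 -> 94
    FD 11: (-16.949,15.43) -> (-17.716,26.404) [heading=94, draw]
    LT 271: heading 94 -> 5
    -- iteration 2/4 --
    RT 90: heading 5 -> 275
    FD 11: (-17.716,26.404) -> (-16.757,15.445) [heading=275, draw]
    LT 271: heading 275 -> 186
    -- iteration 3/4 --
    RT 90: heading 186 -> 96
    FD 11: (-16.757,15.445) -> (-17.907,26.385) [heading=96, draw]
    LT 271: heading 96 -> 7
    -- iteration 4/4 --
    RT 90: heading 7 -> 277
    FD 11: (-17.907,26.385) -> (-16.566,15.467) [heading=277, draw]
    LT 271: heading 277 -> 188
  ]
  -- iteration 3/4 --
  LT 90: heading 188 -> 278
  FD 17: (-16.566,15.467) -> (-14.2,-1.367) [heading=278, draw]
  PD: pen down
  REPEAT 4 [
    -- iteration 1/4 --
    RT 90: heading 278 -> 188
    FD 11: (-14.2,-1.367) -> (-25.093,-2.898) [heading=188, draw]
    LT 271: heading 188 -> 99
    -- iteration 2/4 --
    RT 90: heading 99 -> 9
    FD 11: (-25.093,-2.898) -> (-14.229,-1.178) [heading=9, draw]
    LT 271: heading 9 -> 280
    -- iteration 3/4 --
    RT 90: heading 280 -> 190
    FD 11: (-14.229,-1.178) -> (-25.062,-3.088) [heading=190, draw]
    LT 271: heading 190 -> 101
    -- iteration 4/4 --
    RT 90: heading 101 -> 11
    FD 11: (-25.062,-3.088) -> (-14.264,-0.989) [heading=11, draw]
    LT 271: heading 11 -> 282
  ]
  -- iteration 4/4 --
  LT 90: heading 282 -> 12
  FD 17: (-14.264,-0.989) -> (2.365,2.546) [heading=12, draw]
  PD: pen down
  REPEAT 4 [
    -- iteration 1/4 --
    RT 90: heading 12 -> 282
    FD 11: (2.365,2.546) -> (4.652,-8.214) [heading=282, draw]
    LT 271: heading 282 -> 193
    -- iteration 2/4 --
    RT 90: heading 193 -> 103
    FD 11: (4.652,-8.214) -> (2.177,2.504) [heading=103, draw]
    LT 271: heading 103 -> 14
    -- iteration 3/4 --
    RT 90: heading 14 -> 284
    FD 11: (2.177,2.504) -> (4.838,-8.169) [heading=284, draw]
    LT 271: heading 284 -> 195
    -- iteration 4/4 --
    RT 90: heading 195 -> 105
    FD 11: (4.838,-8.169) -> (1.991,2.456) [heading=105, draw]
    LT 271: heading 105 -> 16
  ]
]
Final: pos=(1.991,2.456), heading=16, 20 segment(s) drawn

Segment lengths:
  seg 1: (0,0) -> (0,17), length = 17
  seg 2: (0,17) -> (11,17), length = 11
  seg 3: (11,17) -> (0.002,16.808), length = 11
  seg 4: (0.002,16.808) -> (10.995,17.192), length = 11
  seg 5: (10.995,17.192) -> (0.01,16.616), length = 11
  seg 6: (0.01,16.616) -> (-16.949,15.43), length = 17
  seg 7: (-16.949,15.43) -> (-17.716,26.404), length = 11
  seg 8: (-17.716,26.404) -> (-16.757,15.445), length = 11
  seg 9: (-16.757,15.445) -> (-17.907,26.385), length = 11
  seg 10: (-17.907,26.385) -> (-16.566,15.467), length = 11
  seg 11: (-16.566,15.467) -> (-14.2,-1.367), length = 17
  seg 12: (-14.2,-1.367) -> (-25.093,-2.898), length = 11
  seg 13: (-25.093,-2.898) -> (-14.229,-1.178), length = 11
  seg 14: (-14.229,-1.178) -> (-25.062,-3.088), length = 11
  seg 15: (-25.062,-3.088) -> (-14.264,-0.989), length = 11
  seg 16: (-14.264,-0.989) -> (2.365,2.546), length = 17
  seg 17: (2.365,2.546) -> (4.652,-8.214), length = 11
  seg 18: (4.652,-8.214) -> (2.177,2.504), length = 11
  seg 19: (2.177,2.504) -> (4.838,-8.169), length = 11
  seg 20: (4.838,-8.169) -> (1.991,2.456), length = 11
Total = 244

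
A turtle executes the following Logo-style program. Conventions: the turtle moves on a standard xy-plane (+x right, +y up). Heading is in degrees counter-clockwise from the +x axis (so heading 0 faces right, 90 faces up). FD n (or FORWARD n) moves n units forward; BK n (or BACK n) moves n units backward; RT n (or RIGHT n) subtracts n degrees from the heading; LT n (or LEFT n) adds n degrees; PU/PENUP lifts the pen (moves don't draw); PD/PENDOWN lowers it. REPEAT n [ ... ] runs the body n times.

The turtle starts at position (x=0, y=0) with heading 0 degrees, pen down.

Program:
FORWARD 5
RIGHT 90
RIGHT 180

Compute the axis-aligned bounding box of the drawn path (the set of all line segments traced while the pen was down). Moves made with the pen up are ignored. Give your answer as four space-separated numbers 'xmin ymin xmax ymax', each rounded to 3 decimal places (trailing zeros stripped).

Answer: 0 0 5 0

Derivation:
Executing turtle program step by step:
Start: pos=(0,0), heading=0, pen down
FD 5: (0,0) -> (5,0) [heading=0, draw]
RT 90: heading 0 -> 270
RT 180: heading 270 -> 90
Final: pos=(5,0), heading=90, 1 segment(s) drawn

Segment endpoints: x in {0, 5}, y in {0}
xmin=0, ymin=0, xmax=5, ymax=0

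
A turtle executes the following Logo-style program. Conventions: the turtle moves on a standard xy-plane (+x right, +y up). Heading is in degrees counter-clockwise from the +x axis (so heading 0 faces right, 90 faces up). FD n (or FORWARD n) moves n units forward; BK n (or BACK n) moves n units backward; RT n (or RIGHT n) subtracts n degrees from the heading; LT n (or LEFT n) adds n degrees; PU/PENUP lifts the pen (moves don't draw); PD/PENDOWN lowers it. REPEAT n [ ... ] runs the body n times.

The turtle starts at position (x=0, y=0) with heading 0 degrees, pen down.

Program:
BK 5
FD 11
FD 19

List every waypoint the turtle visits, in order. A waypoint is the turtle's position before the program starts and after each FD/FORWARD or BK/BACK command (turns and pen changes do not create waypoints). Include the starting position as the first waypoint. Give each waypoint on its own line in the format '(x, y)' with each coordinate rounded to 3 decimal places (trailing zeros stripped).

Answer: (0, 0)
(-5, 0)
(6, 0)
(25, 0)

Derivation:
Executing turtle program step by step:
Start: pos=(0,0), heading=0, pen down
BK 5: (0,0) -> (-5,0) [heading=0, draw]
FD 11: (-5,0) -> (6,0) [heading=0, draw]
FD 19: (6,0) -> (25,0) [heading=0, draw]
Final: pos=(25,0), heading=0, 3 segment(s) drawn
Waypoints (4 total):
(0, 0)
(-5, 0)
(6, 0)
(25, 0)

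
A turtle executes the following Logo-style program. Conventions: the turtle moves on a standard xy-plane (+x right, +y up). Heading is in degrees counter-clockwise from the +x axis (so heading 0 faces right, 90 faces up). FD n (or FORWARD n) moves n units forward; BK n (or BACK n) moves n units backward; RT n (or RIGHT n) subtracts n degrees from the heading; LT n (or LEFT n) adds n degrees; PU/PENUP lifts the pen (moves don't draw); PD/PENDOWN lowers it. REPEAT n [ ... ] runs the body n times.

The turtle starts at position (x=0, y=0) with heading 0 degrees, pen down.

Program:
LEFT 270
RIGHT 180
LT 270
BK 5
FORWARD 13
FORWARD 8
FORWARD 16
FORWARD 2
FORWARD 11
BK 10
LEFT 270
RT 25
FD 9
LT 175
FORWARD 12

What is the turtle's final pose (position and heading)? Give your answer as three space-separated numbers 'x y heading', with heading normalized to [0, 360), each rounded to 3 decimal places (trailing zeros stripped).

Answer: 37.196 2.236 60

Derivation:
Executing turtle program step by step:
Start: pos=(0,0), heading=0, pen down
LT 270: heading 0 -> 270
RT 180: heading 270 -> 90
LT 270: heading 90 -> 0
BK 5: (0,0) -> (-5,0) [heading=0, draw]
FD 13: (-5,0) -> (8,0) [heading=0, draw]
FD 8: (8,0) -> (16,0) [heading=0, draw]
FD 16: (16,0) -> (32,0) [heading=0, draw]
FD 2: (32,0) -> (34,0) [heading=0, draw]
FD 11: (34,0) -> (45,0) [heading=0, draw]
BK 10: (45,0) -> (35,0) [heading=0, draw]
LT 270: heading 0 -> 270
RT 25: heading 270 -> 245
FD 9: (35,0) -> (31.196,-8.157) [heading=245, draw]
LT 175: heading 245 -> 60
FD 12: (31.196,-8.157) -> (37.196,2.236) [heading=60, draw]
Final: pos=(37.196,2.236), heading=60, 9 segment(s) drawn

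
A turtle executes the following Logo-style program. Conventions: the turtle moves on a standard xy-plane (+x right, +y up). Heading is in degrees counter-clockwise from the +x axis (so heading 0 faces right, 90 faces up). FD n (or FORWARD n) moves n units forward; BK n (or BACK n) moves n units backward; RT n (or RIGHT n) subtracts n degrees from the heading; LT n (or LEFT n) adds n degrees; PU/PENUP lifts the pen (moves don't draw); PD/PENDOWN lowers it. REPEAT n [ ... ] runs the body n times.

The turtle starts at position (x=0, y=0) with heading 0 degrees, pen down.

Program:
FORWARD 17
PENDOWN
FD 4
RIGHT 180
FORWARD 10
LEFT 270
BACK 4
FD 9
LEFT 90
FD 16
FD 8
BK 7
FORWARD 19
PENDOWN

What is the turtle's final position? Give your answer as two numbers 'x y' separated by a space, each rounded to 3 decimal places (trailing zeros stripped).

Executing turtle program step by step:
Start: pos=(0,0), heading=0, pen down
FD 17: (0,0) -> (17,0) [heading=0, draw]
PD: pen down
FD 4: (17,0) -> (21,0) [heading=0, draw]
RT 180: heading 0 -> 180
FD 10: (21,0) -> (11,0) [heading=180, draw]
LT 270: heading 180 -> 90
BK 4: (11,0) -> (11,-4) [heading=90, draw]
FD 9: (11,-4) -> (11,5) [heading=90, draw]
LT 90: heading 90 -> 180
FD 16: (11,5) -> (-5,5) [heading=180, draw]
FD 8: (-5,5) -> (-13,5) [heading=180, draw]
BK 7: (-13,5) -> (-6,5) [heading=180, draw]
FD 19: (-6,5) -> (-25,5) [heading=180, draw]
PD: pen down
Final: pos=(-25,5), heading=180, 9 segment(s) drawn

Answer: -25 5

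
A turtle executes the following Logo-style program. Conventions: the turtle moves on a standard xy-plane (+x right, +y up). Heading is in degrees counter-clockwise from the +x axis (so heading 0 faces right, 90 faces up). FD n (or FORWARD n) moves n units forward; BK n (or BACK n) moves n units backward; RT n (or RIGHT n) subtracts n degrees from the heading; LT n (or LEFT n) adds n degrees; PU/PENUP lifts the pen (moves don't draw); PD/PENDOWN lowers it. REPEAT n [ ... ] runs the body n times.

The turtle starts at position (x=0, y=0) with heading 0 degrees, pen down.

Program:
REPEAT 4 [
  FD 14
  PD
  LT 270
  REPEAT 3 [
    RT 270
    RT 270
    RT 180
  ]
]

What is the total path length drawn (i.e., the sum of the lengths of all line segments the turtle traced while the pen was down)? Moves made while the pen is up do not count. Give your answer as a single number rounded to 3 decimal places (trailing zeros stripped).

Executing turtle program step by step:
Start: pos=(0,0), heading=0, pen down
REPEAT 4 [
  -- iteration 1/4 --
  FD 14: (0,0) -> (14,0) [heading=0, draw]
  PD: pen down
  LT 270: heading 0 -> 270
  REPEAT 3 [
    -- iteration 1/3 --
    RT 270: heading 270 -> 0
    RT 270: heading 0 -> 90
    RT 180: heading 90 -> 270
    -- iteration 2/3 --
    RT 270: heading 270 -> 0
    RT 270: heading 0 -> 90
    RT 180: heading 90 -> 270
    -- iteration 3/3 --
    RT 270: heading 270 -> 0
    RT 270: heading 0 -> 90
    RT 180: heading 90 -> 270
  ]
  -- iteration 2/4 --
  FD 14: (14,0) -> (14,-14) [heading=270, draw]
  PD: pen down
  LT 270: heading 270 -> 180
  REPEAT 3 [
    -- iteration 1/3 --
    RT 270: heading 180 -> 270
    RT 270: heading 270 -> 0
    RT 180: heading 0 -> 180
    -- iteration 2/3 --
    RT 270: heading 180 -> 270
    RT 270: heading 270 -> 0
    RT 180: heading 0 -> 180
    -- iteration 3/3 --
    RT 270: heading 180 -> 270
    RT 270: heading 270 -> 0
    RT 180: heading 0 -> 180
  ]
  -- iteration 3/4 --
  FD 14: (14,-14) -> (0,-14) [heading=180, draw]
  PD: pen down
  LT 270: heading 180 -> 90
  REPEAT 3 [
    -- iteration 1/3 --
    RT 270: heading 90 -> 180
    RT 270: heading 180 -> 270
    RT 180: heading 270 -> 90
    -- iteration 2/3 --
    RT 270: heading 90 -> 180
    RT 270: heading 180 -> 270
    RT 180: heading 270 -> 90
    -- iteration 3/3 --
    RT 270: heading 90 -> 180
    RT 270: heading 180 -> 270
    RT 180: heading 270 -> 90
  ]
  -- iteration 4/4 --
  FD 14: (0,-14) -> (0,0) [heading=90, draw]
  PD: pen down
  LT 270: heading 90 -> 0
  REPEAT 3 [
    -- iteration 1/3 --
    RT 270: heading 0 -> 90
    RT 270: heading 90 -> 180
    RT 180: heading 180 -> 0
    -- iteration 2/3 --
    RT 270: heading 0 -> 90
    RT 270: heading 90 -> 180
    RT 180: heading 180 -> 0
    -- iteration 3/3 --
    RT 270: heading 0 -> 90
    RT 270: heading 90 -> 180
    RT 180: heading 180 -> 0
  ]
]
Final: pos=(0,0), heading=0, 4 segment(s) drawn

Segment lengths:
  seg 1: (0,0) -> (14,0), length = 14
  seg 2: (14,0) -> (14,-14), length = 14
  seg 3: (14,-14) -> (0,-14), length = 14
  seg 4: (0,-14) -> (0,0), length = 14
Total = 56

Answer: 56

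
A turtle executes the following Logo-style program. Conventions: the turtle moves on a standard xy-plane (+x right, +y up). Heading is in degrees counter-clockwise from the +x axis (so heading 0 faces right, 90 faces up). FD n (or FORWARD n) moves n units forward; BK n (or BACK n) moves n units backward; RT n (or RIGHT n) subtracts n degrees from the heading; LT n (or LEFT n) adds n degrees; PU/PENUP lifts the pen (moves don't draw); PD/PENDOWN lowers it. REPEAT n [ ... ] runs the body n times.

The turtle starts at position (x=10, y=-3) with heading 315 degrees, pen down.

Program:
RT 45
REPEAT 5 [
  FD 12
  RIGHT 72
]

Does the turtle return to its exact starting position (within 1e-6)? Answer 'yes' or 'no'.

Executing turtle program step by step:
Start: pos=(10,-3), heading=315, pen down
RT 45: heading 315 -> 270
REPEAT 5 [
  -- iteration 1/5 --
  FD 12: (10,-3) -> (10,-15) [heading=270, draw]
  RT 72: heading 270 -> 198
  -- iteration 2/5 --
  FD 12: (10,-15) -> (-1.413,-18.708) [heading=198, draw]
  RT 72: heading 198 -> 126
  -- iteration 3/5 --
  FD 12: (-1.413,-18.708) -> (-8.466,-9) [heading=126, draw]
  RT 72: heading 126 -> 54
  -- iteration 4/5 --
  FD 12: (-8.466,-9) -> (-1.413,0.708) [heading=54, draw]
  RT 72: heading 54 -> 342
  -- iteration 5/5 --
  FD 12: (-1.413,0.708) -> (10,-3) [heading=342, draw]
  RT 72: heading 342 -> 270
]
Final: pos=(10,-3), heading=270, 5 segment(s) drawn

Start position: (10, -3)
Final position: (10, -3)
Distance = 0; < 1e-6 -> CLOSED

Answer: yes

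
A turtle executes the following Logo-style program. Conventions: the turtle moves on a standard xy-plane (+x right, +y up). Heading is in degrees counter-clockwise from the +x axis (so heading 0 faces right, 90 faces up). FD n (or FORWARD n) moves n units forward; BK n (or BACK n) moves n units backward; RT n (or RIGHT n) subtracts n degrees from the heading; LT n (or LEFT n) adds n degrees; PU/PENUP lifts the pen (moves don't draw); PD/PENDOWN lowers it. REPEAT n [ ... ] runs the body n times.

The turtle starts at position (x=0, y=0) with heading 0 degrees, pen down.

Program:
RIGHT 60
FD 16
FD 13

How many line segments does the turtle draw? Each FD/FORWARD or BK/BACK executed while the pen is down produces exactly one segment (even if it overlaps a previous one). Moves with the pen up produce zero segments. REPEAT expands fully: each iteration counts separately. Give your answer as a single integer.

Executing turtle program step by step:
Start: pos=(0,0), heading=0, pen down
RT 60: heading 0 -> 300
FD 16: (0,0) -> (8,-13.856) [heading=300, draw]
FD 13: (8,-13.856) -> (14.5,-25.115) [heading=300, draw]
Final: pos=(14.5,-25.115), heading=300, 2 segment(s) drawn
Segments drawn: 2

Answer: 2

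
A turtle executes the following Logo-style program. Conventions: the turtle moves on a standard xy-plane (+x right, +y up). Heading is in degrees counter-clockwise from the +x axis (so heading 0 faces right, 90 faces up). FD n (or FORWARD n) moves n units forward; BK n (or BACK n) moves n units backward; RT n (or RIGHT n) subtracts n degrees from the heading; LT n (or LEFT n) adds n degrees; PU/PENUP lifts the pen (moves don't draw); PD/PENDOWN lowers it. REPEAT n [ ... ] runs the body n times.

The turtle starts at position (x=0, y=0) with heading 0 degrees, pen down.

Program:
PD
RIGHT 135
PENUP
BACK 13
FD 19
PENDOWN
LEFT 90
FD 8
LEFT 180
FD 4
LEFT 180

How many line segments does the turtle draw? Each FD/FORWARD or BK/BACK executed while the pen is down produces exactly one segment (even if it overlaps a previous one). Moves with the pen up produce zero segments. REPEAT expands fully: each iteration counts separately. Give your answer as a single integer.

Executing turtle program step by step:
Start: pos=(0,0), heading=0, pen down
PD: pen down
RT 135: heading 0 -> 225
PU: pen up
BK 13: (0,0) -> (9.192,9.192) [heading=225, move]
FD 19: (9.192,9.192) -> (-4.243,-4.243) [heading=225, move]
PD: pen down
LT 90: heading 225 -> 315
FD 8: (-4.243,-4.243) -> (1.414,-9.899) [heading=315, draw]
LT 180: heading 315 -> 135
FD 4: (1.414,-9.899) -> (-1.414,-7.071) [heading=135, draw]
LT 180: heading 135 -> 315
Final: pos=(-1.414,-7.071), heading=315, 2 segment(s) drawn
Segments drawn: 2

Answer: 2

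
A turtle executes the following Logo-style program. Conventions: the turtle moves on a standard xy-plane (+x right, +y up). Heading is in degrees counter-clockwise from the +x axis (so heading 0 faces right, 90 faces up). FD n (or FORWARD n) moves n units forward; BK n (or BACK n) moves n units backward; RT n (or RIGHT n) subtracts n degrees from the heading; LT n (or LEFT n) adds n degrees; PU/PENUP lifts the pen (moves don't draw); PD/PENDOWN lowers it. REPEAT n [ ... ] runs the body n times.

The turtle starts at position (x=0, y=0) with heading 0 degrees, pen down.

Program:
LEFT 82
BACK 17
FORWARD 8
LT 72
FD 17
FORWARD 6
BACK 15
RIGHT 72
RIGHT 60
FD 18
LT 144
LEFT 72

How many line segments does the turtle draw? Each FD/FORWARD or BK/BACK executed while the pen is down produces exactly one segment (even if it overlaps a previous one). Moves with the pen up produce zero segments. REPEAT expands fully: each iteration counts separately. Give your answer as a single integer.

Answer: 6

Derivation:
Executing turtle program step by step:
Start: pos=(0,0), heading=0, pen down
LT 82: heading 0 -> 82
BK 17: (0,0) -> (-2.366,-16.835) [heading=82, draw]
FD 8: (-2.366,-16.835) -> (-1.253,-8.912) [heading=82, draw]
LT 72: heading 82 -> 154
FD 17: (-1.253,-8.912) -> (-16.532,-1.46) [heading=154, draw]
FD 6: (-16.532,-1.46) -> (-21.925,1.17) [heading=154, draw]
BK 15: (-21.925,1.17) -> (-8.443,-5.405) [heading=154, draw]
RT 72: heading 154 -> 82
RT 60: heading 82 -> 22
FD 18: (-8.443,-5.405) -> (8.246,1.337) [heading=22, draw]
LT 144: heading 22 -> 166
LT 72: heading 166 -> 238
Final: pos=(8.246,1.337), heading=238, 6 segment(s) drawn
Segments drawn: 6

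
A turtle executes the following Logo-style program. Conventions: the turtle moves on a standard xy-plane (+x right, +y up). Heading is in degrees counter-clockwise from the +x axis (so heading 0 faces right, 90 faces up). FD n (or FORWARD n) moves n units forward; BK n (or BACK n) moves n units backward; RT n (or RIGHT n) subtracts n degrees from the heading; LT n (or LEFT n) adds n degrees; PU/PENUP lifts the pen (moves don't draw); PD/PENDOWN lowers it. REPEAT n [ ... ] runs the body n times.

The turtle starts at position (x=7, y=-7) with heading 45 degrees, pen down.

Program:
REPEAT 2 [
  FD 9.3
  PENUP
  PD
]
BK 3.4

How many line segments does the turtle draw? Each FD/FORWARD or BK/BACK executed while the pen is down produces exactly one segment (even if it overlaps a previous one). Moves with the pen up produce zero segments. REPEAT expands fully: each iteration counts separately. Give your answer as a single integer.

Answer: 3

Derivation:
Executing turtle program step by step:
Start: pos=(7,-7), heading=45, pen down
REPEAT 2 [
  -- iteration 1/2 --
  FD 9.3: (7,-7) -> (13.576,-0.424) [heading=45, draw]
  PU: pen up
  PD: pen down
  -- iteration 2/2 --
  FD 9.3: (13.576,-0.424) -> (20.152,6.152) [heading=45, draw]
  PU: pen up
  PD: pen down
]
BK 3.4: (20.152,6.152) -> (17.748,3.748) [heading=45, draw]
Final: pos=(17.748,3.748), heading=45, 3 segment(s) drawn
Segments drawn: 3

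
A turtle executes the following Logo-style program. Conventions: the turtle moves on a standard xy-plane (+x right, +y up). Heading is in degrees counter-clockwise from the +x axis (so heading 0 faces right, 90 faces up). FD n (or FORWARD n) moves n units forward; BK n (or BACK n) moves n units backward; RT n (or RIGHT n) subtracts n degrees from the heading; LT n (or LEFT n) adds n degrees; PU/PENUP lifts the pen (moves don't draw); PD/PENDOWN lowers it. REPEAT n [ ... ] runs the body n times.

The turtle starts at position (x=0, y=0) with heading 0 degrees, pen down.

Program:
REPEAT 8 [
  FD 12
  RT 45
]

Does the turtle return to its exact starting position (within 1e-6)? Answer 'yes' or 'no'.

Executing turtle program step by step:
Start: pos=(0,0), heading=0, pen down
REPEAT 8 [
  -- iteration 1/8 --
  FD 12: (0,0) -> (12,0) [heading=0, draw]
  RT 45: heading 0 -> 315
  -- iteration 2/8 --
  FD 12: (12,0) -> (20.485,-8.485) [heading=315, draw]
  RT 45: heading 315 -> 270
  -- iteration 3/8 --
  FD 12: (20.485,-8.485) -> (20.485,-20.485) [heading=270, draw]
  RT 45: heading 270 -> 225
  -- iteration 4/8 --
  FD 12: (20.485,-20.485) -> (12,-28.971) [heading=225, draw]
  RT 45: heading 225 -> 180
  -- iteration 5/8 --
  FD 12: (12,-28.971) -> (0,-28.971) [heading=180, draw]
  RT 45: heading 180 -> 135
  -- iteration 6/8 --
  FD 12: (0,-28.971) -> (-8.485,-20.485) [heading=135, draw]
  RT 45: heading 135 -> 90
  -- iteration 7/8 --
  FD 12: (-8.485,-20.485) -> (-8.485,-8.485) [heading=90, draw]
  RT 45: heading 90 -> 45
  -- iteration 8/8 --
  FD 12: (-8.485,-8.485) -> (0,0) [heading=45, draw]
  RT 45: heading 45 -> 0
]
Final: pos=(0,0), heading=0, 8 segment(s) drawn

Start position: (0, 0)
Final position: (0, 0)
Distance = 0; < 1e-6 -> CLOSED

Answer: yes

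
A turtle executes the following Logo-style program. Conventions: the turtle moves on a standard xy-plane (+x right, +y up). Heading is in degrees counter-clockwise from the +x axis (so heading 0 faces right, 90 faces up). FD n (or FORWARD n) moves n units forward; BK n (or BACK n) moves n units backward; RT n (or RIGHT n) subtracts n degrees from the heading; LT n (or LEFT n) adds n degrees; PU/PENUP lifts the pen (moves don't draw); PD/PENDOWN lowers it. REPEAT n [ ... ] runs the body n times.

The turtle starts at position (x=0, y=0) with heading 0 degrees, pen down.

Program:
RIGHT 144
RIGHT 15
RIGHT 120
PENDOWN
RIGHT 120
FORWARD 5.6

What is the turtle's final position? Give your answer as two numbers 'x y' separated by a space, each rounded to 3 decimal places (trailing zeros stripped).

Answer: 4.352 -3.524

Derivation:
Executing turtle program step by step:
Start: pos=(0,0), heading=0, pen down
RT 144: heading 0 -> 216
RT 15: heading 216 -> 201
RT 120: heading 201 -> 81
PD: pen down
RT 120: heading 81 -> 321
FD 5.6: (0,0) -> (4.352,-3.524) [heading=321, draw]
Final: pos=(4.352,-3.524), heading=321, 1 segment(s) drawn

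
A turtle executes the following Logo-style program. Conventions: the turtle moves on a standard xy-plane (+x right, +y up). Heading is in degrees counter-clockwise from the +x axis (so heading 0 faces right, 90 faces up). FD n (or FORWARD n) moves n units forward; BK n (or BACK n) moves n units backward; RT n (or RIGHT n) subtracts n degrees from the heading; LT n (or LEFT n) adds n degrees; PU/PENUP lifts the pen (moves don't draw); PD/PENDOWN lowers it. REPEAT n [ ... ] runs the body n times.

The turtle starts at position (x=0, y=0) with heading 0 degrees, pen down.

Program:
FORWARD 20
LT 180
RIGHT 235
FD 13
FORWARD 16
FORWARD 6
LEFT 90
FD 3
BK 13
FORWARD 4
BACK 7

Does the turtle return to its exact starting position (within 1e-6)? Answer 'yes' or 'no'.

Executing turtle program step by step:
Start: pos=(0,0), heading=0, pen down
FD 20: (0,0) -> (20,0) [heading=0, draw]
LT 180: heading 0 -> 180
RT 235: heading 180 -> 305
FD 13: (20,0) -> (27.456,-10.649) [heading=305, draw]
FD 16: (27.456,-10.649) -> (36.634,-23.755) [heading=305, draw]
FD 6: (36.634,-23.755) -> (40.075,-28.67) [heading=305, draw]
LT 90: heading 305 -> 35
FD 3: (40.075,-28.67) -> (42.533,-26.95) [heading=35, draw]
BK 13: (42.533,-26.95) -> (31.884,-34.406) [heading=35, draw]
FD 4: (31.884,-34.406) -> (35.16,-32.112) [heading=35, draw]
BK 7: (35.16,-32.112) -> (29.426,-36.127) [heading=35, draw]
Final: pos=(29.426,-36.127), heading=35, 8 segment(s) drawn

Start position: (0, 0)
Final position: (29.426, -36.127)
Distance = 46.595; >= 1e-6 -> NOT closed

Answer: no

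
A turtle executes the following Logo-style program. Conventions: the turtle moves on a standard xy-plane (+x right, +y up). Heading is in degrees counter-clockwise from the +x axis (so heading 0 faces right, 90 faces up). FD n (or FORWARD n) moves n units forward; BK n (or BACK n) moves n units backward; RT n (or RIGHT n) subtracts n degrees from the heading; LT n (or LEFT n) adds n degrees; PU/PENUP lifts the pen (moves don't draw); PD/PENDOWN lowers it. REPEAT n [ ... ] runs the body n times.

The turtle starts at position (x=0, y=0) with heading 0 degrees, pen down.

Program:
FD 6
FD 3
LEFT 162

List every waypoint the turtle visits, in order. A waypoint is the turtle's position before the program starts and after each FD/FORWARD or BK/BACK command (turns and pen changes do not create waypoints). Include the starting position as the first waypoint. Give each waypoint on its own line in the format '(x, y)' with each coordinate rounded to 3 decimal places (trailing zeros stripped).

Answer: (0, 0)
(6, 0)
(9, 0)

Derivation:
Executing turtle program step by step:
Start: pos=(0,0), heading=0, pen down
FD 6: (0,0) -> (6,0) [heading=0, draw]
FD 3: (6,0) -> (9,0) [heading=0, draw]
LT 162: heading 0 -> 162
Final: pos=(9,0), heading=162, 2 segment(s) drawn
Waypoints (3 total):
(0, 0)
(6, 0)
(9, 0)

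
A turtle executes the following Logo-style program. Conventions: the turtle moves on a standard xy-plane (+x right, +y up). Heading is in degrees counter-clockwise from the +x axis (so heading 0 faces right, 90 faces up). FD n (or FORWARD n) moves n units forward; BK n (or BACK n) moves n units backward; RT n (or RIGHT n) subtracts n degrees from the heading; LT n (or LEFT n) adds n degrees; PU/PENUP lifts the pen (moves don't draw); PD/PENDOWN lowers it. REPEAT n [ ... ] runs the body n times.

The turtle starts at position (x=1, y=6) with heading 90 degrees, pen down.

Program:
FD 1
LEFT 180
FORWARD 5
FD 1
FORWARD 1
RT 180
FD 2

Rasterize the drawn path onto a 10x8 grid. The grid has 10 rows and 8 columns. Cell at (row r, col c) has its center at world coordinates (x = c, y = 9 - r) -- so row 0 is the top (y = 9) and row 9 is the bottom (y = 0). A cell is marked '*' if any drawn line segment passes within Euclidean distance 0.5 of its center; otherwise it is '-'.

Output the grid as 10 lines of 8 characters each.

Segment 0: (1,6) -> (1,7)
Segment 1: (1,7) -> (1,2)
Segment 2: (1,2) -> (1,1)
Segment 3: (1,1) -> (1,0)
Segment 4: (1,0) -> (1,2)

Answer: --------
--------
-*------
-*------
-*------
-*------
-*------
-*------
-*------
-*------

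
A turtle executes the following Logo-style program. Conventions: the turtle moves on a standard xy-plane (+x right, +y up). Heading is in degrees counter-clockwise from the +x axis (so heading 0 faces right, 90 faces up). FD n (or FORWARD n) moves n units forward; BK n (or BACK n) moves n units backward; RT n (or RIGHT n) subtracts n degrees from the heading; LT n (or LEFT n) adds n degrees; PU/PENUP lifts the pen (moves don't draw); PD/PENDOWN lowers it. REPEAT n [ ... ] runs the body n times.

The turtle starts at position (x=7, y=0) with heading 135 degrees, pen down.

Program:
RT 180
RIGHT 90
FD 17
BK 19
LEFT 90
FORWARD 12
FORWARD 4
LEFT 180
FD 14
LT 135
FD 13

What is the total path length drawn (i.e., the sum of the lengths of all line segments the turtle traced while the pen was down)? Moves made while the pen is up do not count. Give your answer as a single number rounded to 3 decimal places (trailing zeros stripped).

Executing turtle program step by step:
Start: pos=(7,0), heading=135, pen down
RT 180: heading 135 -> 315
RT 90: heading 315 -> 225
FD 17: (7,0) -> (-5.021,-12.021) [heading=225, draw]
BK 19: (-5.021,-12.021) -> (8.414,1.414) [heading=225, draw]
LT 90: heading 225 -> 315
FD 12: (8.414,1.414) -> (16.899,-7.071) [heading=315, draw]
FD 4: (16.899,-7.071) -> (19.728,-9.899) [heading=315, draw]
LT 180: heading 315 -> 135
FD 14: (19.728,-9.899) -> (9.828,0) [heading=135, draw]
LT 135: heading 135 -> 270
FD 13: (9.828,0) -> (9.828,-13) [heading=270, draw]
Final: pos=(9.828,-13), heading=270, 6 segment(s) drawn

Segment lengths:
  seg 1: (7,0) -> (-5.021,-12.021), length = 17
  seg 2: (-5.021,-12.021) -> (8.414,1.414), length = 19
  seg 3: (8.414,1.414) -> (16.899,-7.071), length = 12
  seg 4: (16.899,-7.071) -> (19.728,-9.899), length = 4
  seg 5: (19.728,-9.899) -> (9.828,0), length = 14
  seg 6: (9.828,0) -> (9.828,-13), length = 13
Total = 79

Answer: 79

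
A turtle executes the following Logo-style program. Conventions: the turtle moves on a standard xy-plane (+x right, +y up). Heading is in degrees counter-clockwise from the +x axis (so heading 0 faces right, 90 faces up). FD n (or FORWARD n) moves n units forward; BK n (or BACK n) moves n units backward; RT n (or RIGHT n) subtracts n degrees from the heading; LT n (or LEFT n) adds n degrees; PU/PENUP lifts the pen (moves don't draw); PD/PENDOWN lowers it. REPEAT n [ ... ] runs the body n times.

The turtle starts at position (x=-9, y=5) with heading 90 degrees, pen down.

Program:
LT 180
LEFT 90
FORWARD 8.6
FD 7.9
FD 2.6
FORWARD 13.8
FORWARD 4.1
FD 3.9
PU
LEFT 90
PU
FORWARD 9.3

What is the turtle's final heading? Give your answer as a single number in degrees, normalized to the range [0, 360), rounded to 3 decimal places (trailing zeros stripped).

Answer: 90

Derivation:
Executing turtle program step by step:
Start: pos=(-9,5), heading=90, pen down
LT 180: heading 90 -> 270
LT 90: heading 270 -> 0
FD 8.6: (-9,5) -> (-0.4,5) [heading=0, draw]
FD 7.9: (-0.4,5) -> (7.5,5) [heading=0, draw]
FD 2.6: (7.5,5) -> (10.1,5) [heading=0, draw]
FD 13.8: (10.1,5) -> (23.9,5) [heading=0, draw]
FD 4.1: (23.9,5) -> (28,5) [heading=0, draw]
FD 3.9: (28,5) -> (31.9,5) [heading=0, draw]
PU: pen up
LT 90: heading 0 -> 90
PU: pen up
FD 9.3: (31.9,5) -> (31.9,14.3) [heading=90, move]
Final: pos=(31.9,14.3), heading=90, 6 segment(s) drawn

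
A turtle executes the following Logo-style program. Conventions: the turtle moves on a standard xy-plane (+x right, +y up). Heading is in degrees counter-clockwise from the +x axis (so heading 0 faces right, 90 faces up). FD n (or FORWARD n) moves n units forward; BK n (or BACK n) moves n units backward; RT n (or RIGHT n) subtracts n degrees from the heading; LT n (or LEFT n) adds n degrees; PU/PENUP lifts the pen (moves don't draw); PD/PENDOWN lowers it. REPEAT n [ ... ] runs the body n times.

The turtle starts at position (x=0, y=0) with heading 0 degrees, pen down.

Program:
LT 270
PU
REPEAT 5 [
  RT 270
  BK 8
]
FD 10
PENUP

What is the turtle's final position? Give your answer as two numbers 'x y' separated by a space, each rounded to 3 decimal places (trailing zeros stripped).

Executing turtle program step by step:
Start: pos=(0,0), heading=0, pen down
LT 270: heading 0 -> 270
PU: pen up
REPEAT 5 [
  -- iteration 1/5 --
  RT 270: heading 270 -> 0
  BK 8: (0,0) -> (-8,0) [heading=0, move]
  -- iteration 2/5 --
  RT 270: heading 0 -> 90
  BK 8: (-8,0) -> (-8,-8) [heading=90, move]
  -- iteration 3/5 --
  RT 270: heading 90 -> 180
  BK 8: (-8,-8) -> (0,-8) [heading=180, move]
  -- iteration 4/5 --
  RT 270: heading 180 -> 270
  BK 8: (0,-8) -> (0,0) [heading=270, move]
  -- iteration 5/5 --
  RT 270: heading 270 -> 0
  BK 8: (0,0) -> (-8,0) [heading=0, move]
]
FD 10: (-8,0) -> (2,0) [heading=0, move]
PU: pen up
Final: pos=(2,0), heading=0, 0 segment(s) drawn

Answer: 2 0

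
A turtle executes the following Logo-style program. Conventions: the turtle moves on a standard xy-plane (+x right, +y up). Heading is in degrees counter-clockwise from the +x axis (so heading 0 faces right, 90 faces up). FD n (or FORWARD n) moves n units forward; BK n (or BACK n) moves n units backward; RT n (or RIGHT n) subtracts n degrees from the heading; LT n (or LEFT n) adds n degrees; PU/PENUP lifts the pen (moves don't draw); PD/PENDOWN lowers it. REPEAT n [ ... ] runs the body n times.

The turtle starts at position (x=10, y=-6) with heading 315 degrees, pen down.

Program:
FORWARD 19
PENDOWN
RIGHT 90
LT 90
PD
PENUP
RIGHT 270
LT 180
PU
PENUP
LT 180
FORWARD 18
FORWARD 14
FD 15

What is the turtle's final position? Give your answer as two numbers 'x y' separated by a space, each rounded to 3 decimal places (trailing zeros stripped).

Executing turtle program step by step:
Start: pos=(10,-6), heading=315, pen down
FD 19: (10,-6) -> (23.435,-19.435) [heading=315, draw]
PD: pen down
RT 90: heading 315 -> 225
LT 90: heading 225 -> 315
PD: pen down
PU: pen up
RT 270: heading 315 -> 45
LT 180: heading 45 -> 225
PU: pen up
PU: pen up
LT 180: heading 225 -> 45
FD 18: (23.435,-19.435) -> (36.163,-6.707) [heading=45, move]
FD 14: (36.163,-6.707) -> (46.062,3.192) [heading=45, move]
FD 15: (46.062,3.192) -> (56.669,13.799) [heading=45, move]
Final: pos=(56.669,13.799), heading=45, 1 segment(s) drawn

Answer: 56.669 13.799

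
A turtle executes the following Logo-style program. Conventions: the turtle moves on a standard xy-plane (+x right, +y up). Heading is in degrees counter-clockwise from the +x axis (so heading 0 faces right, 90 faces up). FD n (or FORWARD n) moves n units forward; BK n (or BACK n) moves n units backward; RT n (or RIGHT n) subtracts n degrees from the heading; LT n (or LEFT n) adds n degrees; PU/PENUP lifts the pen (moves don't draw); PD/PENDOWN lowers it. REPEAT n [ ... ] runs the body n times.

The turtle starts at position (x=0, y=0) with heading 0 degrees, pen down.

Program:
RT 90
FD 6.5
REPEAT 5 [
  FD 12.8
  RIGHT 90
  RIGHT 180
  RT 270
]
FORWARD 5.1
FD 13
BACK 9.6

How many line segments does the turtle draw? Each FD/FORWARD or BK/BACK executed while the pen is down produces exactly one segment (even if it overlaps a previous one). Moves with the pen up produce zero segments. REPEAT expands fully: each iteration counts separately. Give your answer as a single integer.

Executing turtle program step by step:
Start: pos=(0,0), heading=0, pen down
RT 90: heading 0 -> 270
FD 6.5: (0,0) -> (0,-6.5) [heading=270, draw]
REPEAT 5 [
  -- iteration 1/5 --
  FD 12.8: (0,-6.5) -> (0,-19.3) [heading=270, draw]
  RT 90: heading 270 -> 180
  RT 180: heading 180 -> 0
  RT 270: heading 0 -> 90
  -- iteration 2/5 --
  FD 12.8: (0,-19.3) -> (0,-6.5) [heading=90, draw]
  RT 90: heading 90 -> 0
  RT 180: heading 0 -> 180
  RT 270: heading 180 -> 270
  -- iteration 3/5 --
  FD 12.8: (0,-6.5) -> (0,-19.3) [heading=270, draw]
  RT 90: heading 270 -> 180
  RT 180: heading 180 -> 0
  RT 270: heading 0 -> 90
  -- iteration 4/5 --
  FD 12.8: (0,-19.3) -> (0,-6.5) [heading=90, draw]
  RT 90: heading 90 -> 0
  RT 180: heading 0 -> 180
  RT 270: heading 180 -> 270
  -- iteration 5/5 --
  FD 12.8: (0,-6.5) -> (0,-19.3) [heading=270, draw]
  RT 90: heading 270 -> 180
  RT 180: heading 180 -> 0
  RT 270: heading 0 -> 90
]
FD 5.1: (0,-19.3) -> (0,-14.2) [heading=90, draw]
FD 13: (0,-14.2) -> (0,-1.2) [heading=90, draw]
BK 9.6: (0,-1.2) -> (0,-10.8) [heading=90, draw]
Final: pos=(0,-10.8), heading=90, 9 segment(s) drawn
Segments drawn: 9

Answer: 9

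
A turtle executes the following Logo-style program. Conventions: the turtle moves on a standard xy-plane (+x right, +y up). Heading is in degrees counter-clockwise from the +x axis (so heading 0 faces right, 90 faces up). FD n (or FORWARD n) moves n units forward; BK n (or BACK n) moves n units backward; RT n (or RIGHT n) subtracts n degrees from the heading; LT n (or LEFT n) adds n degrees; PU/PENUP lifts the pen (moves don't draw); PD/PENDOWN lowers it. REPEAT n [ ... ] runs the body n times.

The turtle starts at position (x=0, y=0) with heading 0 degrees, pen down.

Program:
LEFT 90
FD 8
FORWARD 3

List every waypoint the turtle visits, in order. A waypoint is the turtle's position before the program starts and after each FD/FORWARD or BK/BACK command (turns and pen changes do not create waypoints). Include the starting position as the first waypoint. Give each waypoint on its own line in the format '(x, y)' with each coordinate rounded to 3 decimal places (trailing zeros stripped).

Executing turtle program step by step:
Start: pos=(0,0), heading=0, pen down
LT 90: heading 0 -> 90
FD 8: (0,0) -> (0,8) [heading=90, draw]
FD 3: (0,8) -> (0,11) [heading=90, draw]
Final: pos=(0,11), heading=90, 2 segment(s) drawn
Waypoints (3 total):
(0, 0)
(0, 8)
(0, 11)

Answer: (0, 0)
(0, 8)
(0, 11)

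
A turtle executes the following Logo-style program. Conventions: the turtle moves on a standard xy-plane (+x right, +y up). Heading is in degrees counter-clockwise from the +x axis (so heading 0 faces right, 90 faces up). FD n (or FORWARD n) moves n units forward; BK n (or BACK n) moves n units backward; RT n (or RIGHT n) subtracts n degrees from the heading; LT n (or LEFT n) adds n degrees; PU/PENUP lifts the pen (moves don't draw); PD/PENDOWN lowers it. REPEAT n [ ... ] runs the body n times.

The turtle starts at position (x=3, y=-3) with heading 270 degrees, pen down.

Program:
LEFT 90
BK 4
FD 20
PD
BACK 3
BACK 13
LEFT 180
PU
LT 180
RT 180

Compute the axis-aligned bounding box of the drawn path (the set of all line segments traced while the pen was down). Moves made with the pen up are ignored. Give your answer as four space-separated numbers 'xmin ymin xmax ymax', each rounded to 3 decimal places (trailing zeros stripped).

Answer: -1 -3 19 -3

Derivation:
Executing turtle program step by step:
Start: pos=(3,-3), heading=270, pen down
LT 90: heading 270 -> 0
BK 4: (3,-3) -> (-1,-3) [heading=0, draw]
FD 20: (-1,-3) -> (19,-3) [heading=0, draw]
PD: pen down
BK 3: (19,-3) -> (16,-3) [heading=0, draw]
BK 13: (16,-3) -> (3,-3) [heading=0, draw]
LT 180: heading 0 -> 180
PU: pen up
LT 180: heading 180 -> 0
RT 180: heading 0 -> 180
Final: pos=(3,-3), heading=180, 4 segment(s) drawn

Segment endpoints: x in {-1, 3, 16, 19}, y in {-3, -3, -3, -3}
xmin=-1, ymin=-3, xmax=19, ymax=-3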